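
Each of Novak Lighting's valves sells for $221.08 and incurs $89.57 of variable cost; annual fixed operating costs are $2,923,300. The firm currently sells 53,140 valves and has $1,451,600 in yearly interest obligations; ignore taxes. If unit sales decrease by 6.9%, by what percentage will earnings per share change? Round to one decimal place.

-18.5%

At 53,140 units, contribution = 53,140 × $131.51 = $6,988,441.40.
Operating income = contribution − fixed costs = $6,988,441.40 − $2,923,300 = $4,065,141.40.
After interest of $1,451,600.00, pre-tax earnings = $2,613,541.40.
Degree of combined leverage = contribution ÷ (EBIT − I) = $6,988,441.40 ÷ $2,613,541.40 = 2.6739.
%ΔEPS = DCL × %ΔSales = 2.6739 × -6.9% = -18.5%.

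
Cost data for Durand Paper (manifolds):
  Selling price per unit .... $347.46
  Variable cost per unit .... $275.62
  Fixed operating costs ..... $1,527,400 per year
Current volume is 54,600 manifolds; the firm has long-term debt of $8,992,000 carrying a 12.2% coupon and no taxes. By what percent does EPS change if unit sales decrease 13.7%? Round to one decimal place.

-41.4%

Contribution at this volume is 54,600 × $71.84 = $3,922,464.00.
Subtracting fixed costs: EBIT = $3,922,464.00 − $1,527,400 = $2,395,064.00.
Interest = $1,097,024.00, so EBIT − I = $1,298,040.00.
Degree of combined leverage = contribution ÷ (EBIT − I) = $3,922,464.00 ÷ $1,298,040.00 = 3.0218.
EPS therefore changes by 3.0218 × (-13.7%) = -41.4%.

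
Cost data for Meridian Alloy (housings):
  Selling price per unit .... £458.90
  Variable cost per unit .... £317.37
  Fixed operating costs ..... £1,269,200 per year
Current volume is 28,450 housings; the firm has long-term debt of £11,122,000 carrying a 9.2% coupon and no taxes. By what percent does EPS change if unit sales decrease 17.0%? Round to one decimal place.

At 28,450 units, contribution = 28,450 × £141.53 = £4,026,528.50.
EBIT = £4,026,528.50 − £1,269,200 = £2,757,328.50.
After interest of £1,023,224.00, pre-tax earnings = £1,734,104.50.
Degree of combined leverage = contribution ÷ (EBIT − I) = £4,026,528.50 ÷ £1,734,104.50 = 2.3220.
%ΔEPS = DCL × %ΔSales = 2.3220 × -17.0% = -39.5%.

-39.5%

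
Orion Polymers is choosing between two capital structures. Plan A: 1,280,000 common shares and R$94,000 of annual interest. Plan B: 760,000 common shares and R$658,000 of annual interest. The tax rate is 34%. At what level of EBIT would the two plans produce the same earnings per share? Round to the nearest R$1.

R$1,482,308

Set EPS_A = EPS_B: (EBIT − R$94,000)(1 − 0.34) ÷ 1,280,000 = (EBIT − R$658,000)(1 − 0.34) ÷ 760,000.
The (1 − t) factor cancels: (EBIT − 94,000) × 760,000 = (EBIT − 658,000) × 1,280,000.
EBIT × (1,280,000 − 760,000) = 658,000 × 1,280,000 − 94,000 × 760,000 = 770,800,000,000, so EBIT = 770,800,000,000 ÷ 520,000 = 1,482,307.69.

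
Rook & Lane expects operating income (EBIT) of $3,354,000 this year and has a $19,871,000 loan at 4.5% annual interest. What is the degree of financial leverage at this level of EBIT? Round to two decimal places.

Interest = $894,195.00.
DFL = EBIT ÷ (EBIT − I) = $3,354,000 ÷ ($3,354,000 − $894,195.00) = $3,354,000 ÷ $2,459,805.00 = 1.3635.

1.36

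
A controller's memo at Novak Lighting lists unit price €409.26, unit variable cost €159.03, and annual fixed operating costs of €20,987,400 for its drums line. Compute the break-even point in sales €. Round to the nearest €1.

€34,325,634

Contribution margin per unit = €409.26 − €159.03 = €250.23, a CM ratio of €250.23 ÷ €409.26 = 0.6114.
Break-even sales = FC ÷ CM ratio = €20,987,400 × €409.26 / €250.23 = €34,325,634.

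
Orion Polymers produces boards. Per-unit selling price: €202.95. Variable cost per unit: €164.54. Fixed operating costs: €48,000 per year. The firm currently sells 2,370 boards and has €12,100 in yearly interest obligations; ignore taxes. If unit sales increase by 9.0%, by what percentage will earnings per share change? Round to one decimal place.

Total contribution margin = 2,370 × €38.41 = €91,031.70.
Subtracting fixed costs: EBIT = €91,031.70 − €48,000 = €43,031.70.
Interest = €12,100.00, so EBIT − I = €30,931.70.
DCL = total CM / (EBIT − I) = €91,031.70 / €30,931.70 = 2.9430.
%ΔEPS = DCL × %ΔSales = 2.9430 × +9.0% = +26.5%.

+26.5%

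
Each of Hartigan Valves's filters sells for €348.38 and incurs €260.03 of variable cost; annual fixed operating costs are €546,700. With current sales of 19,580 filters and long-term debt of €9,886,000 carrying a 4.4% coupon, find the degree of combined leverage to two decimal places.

2.31

Contribution at this volume is 19,580 × €88.35 = €1,729,893.00.
EBIT = €1,729,893.00 − €546,700 = €1,183,193.00. Interest = €434,984.00.
DOL = €1,729,893.00 ÷ €1,183,193.00 = 1.4621; DFL = €1,183,193.00 ÷ €748,209.00 = 1.5814.
DCL = DOL × DFL = 1.4621 × 1.5814 = 2.3122.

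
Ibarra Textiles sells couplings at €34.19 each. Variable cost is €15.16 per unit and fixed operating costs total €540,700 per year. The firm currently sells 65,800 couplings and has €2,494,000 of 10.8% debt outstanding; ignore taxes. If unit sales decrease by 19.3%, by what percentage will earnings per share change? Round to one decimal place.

Contribution at this volume is 65,800 × €19.03 = €1,252,174.00.
EBIT = €1,252,174.00 − €540,700 = €711,474.00.
After interest of €269,352.00, pre-tax earnings = €442,122.00.
Degree of combined leverage = contribution ÷ (EBIT − I) = €1,252,174.00 ÷ €442,122.00 = 2.8322.
%ΔEPS = DCL × %ΔSales = 2.8322 × -19.3% = -54.7%.

-54.7%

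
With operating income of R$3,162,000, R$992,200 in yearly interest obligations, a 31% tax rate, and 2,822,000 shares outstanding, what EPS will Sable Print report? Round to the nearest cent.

R$0.53

Pre-tax income = R$3,162,000 − R$992,200.00 = R$2,169,800.00.
Net income = R$2,169,800.00 × (1 − 0.31) = R$1,497,162.00.
EPS = R$1,497,162.00 ÷ 2,822,000 = R$0.53.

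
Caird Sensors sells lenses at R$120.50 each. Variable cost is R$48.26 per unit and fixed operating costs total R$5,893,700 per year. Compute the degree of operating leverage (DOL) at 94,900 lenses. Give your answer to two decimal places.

Contribution at this volume is 94,900 × R$72.24 = R$6,855,576.00.
Operating income = contribution − fixed costs = R$6,855,576.00 − R$5,893,700 = R$961,876.00.
DOL = contribution ÷ EBIT = R$6,855,576.00 ÷ R$961,876.00 = 7.1273.

7.13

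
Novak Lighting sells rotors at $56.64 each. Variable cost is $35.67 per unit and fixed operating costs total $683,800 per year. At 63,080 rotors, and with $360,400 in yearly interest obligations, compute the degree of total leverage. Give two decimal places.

At 63,080 units, contribution = 63,080 × $20.97 = $1,322,787.60.
Operating income = contribution − fixed costs = $1,322,787.60 − $683,800 = $638,987.60. Interest = $360,400.00.
DOL = $1,322,787.60 ÷ $638,987.60 = 2.0701; DFL = $638,987.60 ÷ $278,587.60 = 2.2937.
DCL = DOL × DFL = 2.0701 × 2.2937 = 4.7482.

4.75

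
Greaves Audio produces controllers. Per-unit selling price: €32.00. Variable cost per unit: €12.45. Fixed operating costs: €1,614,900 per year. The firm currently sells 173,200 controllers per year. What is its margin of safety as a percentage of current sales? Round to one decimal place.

52.3%

Unit CM = price − variable cost = €32.00 − €12.45 = €19.55. Break-even units = €1,614,900 ÷ €19.55 = 82,603.58; break-even revenue = 82,603.58 × €32.00 = €2,643,314.58.
Actual sales revenue = 173,200 × €32.00 = €5,542,400.00.
Margin of safety = (€5,542,400.00 − €2,643,314.58) ÷ €5,542,400.00 = 52.3%.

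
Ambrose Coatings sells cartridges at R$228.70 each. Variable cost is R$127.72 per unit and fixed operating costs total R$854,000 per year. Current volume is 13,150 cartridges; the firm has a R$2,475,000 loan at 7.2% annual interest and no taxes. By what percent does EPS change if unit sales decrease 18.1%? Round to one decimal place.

At 13,150 units, contribution = 13,150 × R$100.98 = R$1,327,887.00.
Operating income = contribution − fixed costs = R$1,327,887.00 − R$854,000 = R$473,887.00.
After interest of R$178,200.00, pre-tax earnings = R$295,687.00.
Degree of combined leverage = contribution ÷ (EBIT − I) = R$1,327,887.00 ÷ R$295,687.00 = 4.4909.
%ΔEPS = DCL × %ΔSales = 4.4909 × -18.1% = -81.3%.

-81.3%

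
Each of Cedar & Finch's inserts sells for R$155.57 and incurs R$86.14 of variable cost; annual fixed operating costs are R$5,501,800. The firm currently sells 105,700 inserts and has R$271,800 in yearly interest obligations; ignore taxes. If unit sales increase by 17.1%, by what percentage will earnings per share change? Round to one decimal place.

+80.2%

At 105,700 units, contribution = 105,700 × R$69.43 = R$7,338,751.00.
Operating income = contribution − fixed costs = R$7,338,751.00 − R$5,501,800 = R$1,836,951.00.
Interest = R$271,800.00, so EBIT − I = R$1,565,151.00.
DCL = total CM / (EBIT − I) = R$7,338,751.00 / R$1,565,151.00 = 4.6888.
EPS therefore changes by 4.6888 × (+17.1%) = +80.2%.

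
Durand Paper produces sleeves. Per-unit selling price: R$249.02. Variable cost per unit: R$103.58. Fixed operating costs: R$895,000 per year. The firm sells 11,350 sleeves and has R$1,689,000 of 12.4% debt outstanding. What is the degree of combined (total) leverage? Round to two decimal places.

Total contribution margin = 11,350 × R$145.44 = R$1,650,744.00.
Subtracting fixed costs: EBIT = R$1,650,744.00 − R$895,000 = R$755,744.00. Interest = R$209,436.00, so EBIT − I = R$546,308.00.
DCL = contribution ÷ (EBIT − I) = R$1,650,744.00 ÷ R$546,308.00 = 3.0216.

3.02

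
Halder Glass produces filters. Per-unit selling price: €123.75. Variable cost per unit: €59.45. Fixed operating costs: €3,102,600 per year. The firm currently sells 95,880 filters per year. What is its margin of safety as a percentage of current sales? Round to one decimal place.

Contribution margin per unit = €123.75 − €59.45 = €64.30. Break-even units = €3,102,600 ÷ €64.30 = 48,251.94; break-even revenue = 48,251.94 × €123.75 = €5,971,178.07.
Actual sales revenue = 95,880 × €123.75 = €11,865,150.00.
Margin of safety = (€11,865,150.00 − €5,971,178.07) ÷ €11,865,150.00 = 49.7%.

49.7%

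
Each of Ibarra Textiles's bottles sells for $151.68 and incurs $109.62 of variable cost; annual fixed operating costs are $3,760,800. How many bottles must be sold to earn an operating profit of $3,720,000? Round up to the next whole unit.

Each unit contributes $151.68 − $109.62 = $42.06.
Need Q such that Q × $42.06 − $3,760,800 = $3,720,000, i.e. Q = $7,480,800 / $42.06 = 177,860.20 → 177,861.

177,861 bottles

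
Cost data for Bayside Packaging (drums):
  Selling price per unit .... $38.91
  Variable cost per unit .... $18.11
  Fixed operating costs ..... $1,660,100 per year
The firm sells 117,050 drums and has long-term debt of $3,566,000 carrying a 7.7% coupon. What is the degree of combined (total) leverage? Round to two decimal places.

At 117,050 units, contribution = 117,050 × $20.80 = $2,434,640.00.
Operating income = contribution − fixed costs = $2,434,640.00 − $1,660,100 = $774,540.00. Interest = $274,582.00.
DOL = $2,434,640.00 ÷ $774,540.00 = 3.1433; DFL = $774,540.00 ÷ $499,958.00 = 1.5492.
DCL = DOL × DFL = 3.1433 × 1.5492 = 4.8696.

4.87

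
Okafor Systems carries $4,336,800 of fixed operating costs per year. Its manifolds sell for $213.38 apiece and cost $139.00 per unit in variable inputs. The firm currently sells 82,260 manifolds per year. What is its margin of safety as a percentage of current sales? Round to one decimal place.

Unit CM = price − variable cost = $213.38 − $139.00 = $74.38. Break-even units = $4,336,800 ÷ $74.38 = 58,306.00; break-even revenue = 58,306.00 × $213.38 = $12,441,333.48.
Current sales = 82,260 × $213.38 = $17,552,638.80.
Margin of safety = ($17,552,638.80 − $12,441,333.48) ÷ $17,552,638.80 = 29.1%.

29.1%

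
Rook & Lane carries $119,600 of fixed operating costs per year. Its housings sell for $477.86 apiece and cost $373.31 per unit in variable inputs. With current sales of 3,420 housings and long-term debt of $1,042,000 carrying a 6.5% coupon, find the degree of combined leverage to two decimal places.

2.10

Contribution at this volume is 3,420 × $104.55 = $357,561.00.
Subtracting fixed costs: EBIT = $357,561.00 − $119,600 = $237,961.00. Interest = $67,730.00.
DOL = $357,561.00 ÷ $237,961.00 = 1.5026; DFL = $237,961.00 ÷ $170,231.00 = 1.3979.
DCL = DOL × DFL = 1.5026 × 1.3979 = 2.1005.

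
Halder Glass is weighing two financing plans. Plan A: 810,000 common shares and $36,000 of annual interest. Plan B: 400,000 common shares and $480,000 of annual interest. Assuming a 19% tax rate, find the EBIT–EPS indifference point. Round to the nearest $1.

$913,171

Set EPS_A = EPS_B: (EBIT − $36,000)(1 − 0.19) ÷ 810,000 = (EBIT − $480,000)(1 − 0.19) ÷ 400,000.
Cancelling (1 − t) and cross-multiplying: 400,000·(EBIT − 36,000) = 810,000·(EBIT − 480,000).
EBIT × (810,000 − 400,000) = 480,000 × 810,000 − 36,000 × 400,000 = 374,400,000,000, so EBIT = 374,400,000,000 ÷ 410,000 = 913,170.73.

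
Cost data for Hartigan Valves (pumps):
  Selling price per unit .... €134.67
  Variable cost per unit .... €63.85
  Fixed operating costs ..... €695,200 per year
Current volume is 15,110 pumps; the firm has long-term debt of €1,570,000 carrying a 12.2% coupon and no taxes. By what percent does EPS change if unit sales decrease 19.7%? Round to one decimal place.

-115.0%

At 15,110 units, contribution = 15,110 × €70.82 = €1,070,090.20.
EBIT = €1,070,090.20 − €695,200 = €374,890.20.
After interest of €191,540.00, pre-tax earnings = €183,350.20.
DCL = total CM / (EBIT − I) = €1,070,090.20 / €183,350.20 = 5.8363.
%ΔEPS = DCL × %ΔSales = 5.8363 × -19.7% = -115.0%.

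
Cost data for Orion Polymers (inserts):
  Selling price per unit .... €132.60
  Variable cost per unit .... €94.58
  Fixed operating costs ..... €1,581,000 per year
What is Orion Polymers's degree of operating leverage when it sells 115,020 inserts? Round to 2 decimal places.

At 115,020 units, contribution = 115,020 × €38.02 = €4,373,060.40.
EBIT = €4,373,060.40 − €1,581,000 = €2,792,060.40.
Degree of operating leverage = €4,373,060.40 / €2,792,060.40 = 1.5662.

1.57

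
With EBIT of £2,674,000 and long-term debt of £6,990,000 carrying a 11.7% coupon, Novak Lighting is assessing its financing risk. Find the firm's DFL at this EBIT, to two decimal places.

1.44

Annual interest charges come to £817,830.00.
DFL = EBIT ÷ (EBIT − I) = £2,674,000 ÷ (£2,674,000 − £817,830.00) = £2,674,000 ÷ £1,856,170.00 = 1.4406.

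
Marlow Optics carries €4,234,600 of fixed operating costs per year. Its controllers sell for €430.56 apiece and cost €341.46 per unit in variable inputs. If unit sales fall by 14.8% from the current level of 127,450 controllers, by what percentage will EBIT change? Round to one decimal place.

-23.6%

Contribution at this volume is 127,450 × €89.10 = €11,355,795.00.
Operating income = contribution − fixed costs = €11,355,795.00 − €4,234,600 = €7,121,195.00.
So DOL = total CM / EBIT = €11,355,795.00 / €7,121,195.00 = 1.5946.
Operating income changes by 1.5946 × -14.8% = -23.6%.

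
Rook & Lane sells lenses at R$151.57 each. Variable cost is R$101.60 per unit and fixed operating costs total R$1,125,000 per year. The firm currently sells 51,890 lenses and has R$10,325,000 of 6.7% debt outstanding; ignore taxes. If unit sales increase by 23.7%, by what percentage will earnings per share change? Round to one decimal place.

Total contribution margin = 51,890 × R$49.97 = R$2,592,943.30.
Operating income = contribution − fixed costs = R$2,592,943.30 − R$1,125,000 = R$1,467,943.30.
After interest of R$691,775.00, pre-tax earnings = R$776,168.30.
Degree of combined leverage = contribution ÷ (EBIT − I) = R$2,592,943.30 ÷ R$776,168.30 = 3.3407.
%ΔEPS = DCL × %ΔSales = 3.3407 × +23.7% = +79.2%.

+79.2%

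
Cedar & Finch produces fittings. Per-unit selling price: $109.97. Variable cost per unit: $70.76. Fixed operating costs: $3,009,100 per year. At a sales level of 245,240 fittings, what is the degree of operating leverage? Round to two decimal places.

At 245,240 units, contribution = 245,240 × $39.21 = $9,615,860.40.
Operating income = contribution − fixed costs = $9,615,860.40 − $3,009,100 = $6,606,760.40.
Degree of operating leverage = $9,615,860.40 / $6,606,760.40 = 1.4555.

1.46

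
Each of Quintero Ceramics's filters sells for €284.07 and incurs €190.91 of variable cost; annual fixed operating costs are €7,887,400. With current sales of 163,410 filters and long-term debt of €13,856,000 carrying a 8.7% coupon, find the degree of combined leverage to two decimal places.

Contribution at this volume is 163,410 × €93.16 = €15,223,275.60.
EBIT = €15,223,275.60 − €7,887,400 = €7,335,875.60. Interest = €1,205,472.00.
DOL = €15,223,275.60 ÷ €7,335,875.60 = 2.0752; DFL = €7,335,875.60 ÷ €6,130,403.60 = 1.1966.
DCL = DOL × DFL = 2.0752 × 1.1966 = 2.4832.

2.48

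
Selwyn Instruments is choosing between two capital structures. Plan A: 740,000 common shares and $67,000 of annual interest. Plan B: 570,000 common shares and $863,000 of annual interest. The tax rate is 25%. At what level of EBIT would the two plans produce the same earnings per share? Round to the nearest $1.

$3,531,941

Set EPS_A = EPS_B: (EBIT − $67,000)(1 − 0.25) ÷ 740,000 = (EBIT − $863,000)(1 − 0.25) ÷ 570,000.
The (1 − t) factor cancels: (EBIT − 67,000) × 570,000 = (EBIT − 863,000) × 740,000.
EBIT × (740,000 − 570,000) = 863,000 × 740,000 − 67,000 × 570,000 = 600,430,000,000, so EBIT = 600,430,000,000 ÷ 170,000 = 3,531,941.18.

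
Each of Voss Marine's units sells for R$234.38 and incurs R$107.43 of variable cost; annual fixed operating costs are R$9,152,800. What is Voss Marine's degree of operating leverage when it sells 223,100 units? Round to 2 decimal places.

1.48

Contribution at this volume is 223,100 × R$126.95 = R$28,322,545.00.
EBIT = R$28,322,545.00 − R$9,152,800 = R$19,169,745.00.
Degree of operating leverage = R$28,322,545.00 / R$19,169,745.00 = 1.4775.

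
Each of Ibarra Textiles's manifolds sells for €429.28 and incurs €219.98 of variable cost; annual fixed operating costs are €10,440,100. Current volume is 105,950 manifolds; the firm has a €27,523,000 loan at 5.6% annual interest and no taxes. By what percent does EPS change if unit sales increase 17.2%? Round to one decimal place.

+37.4%

Total contribution margin = 105,950 × €209.30 = €22,175,335.00.
EBIT = €22,175,335.00 − €10,440,100 = €11,735,235.00.
Interest = €1,541,288.00, so EBIT − I = €10,193,947.00.
DCL = total CM / (EBIT − I) = €22,175,335.00 / €10,193,947.00 = 2.1753.
EPS therefore changes by 2.1753 × (+17.2%) = +37.4%.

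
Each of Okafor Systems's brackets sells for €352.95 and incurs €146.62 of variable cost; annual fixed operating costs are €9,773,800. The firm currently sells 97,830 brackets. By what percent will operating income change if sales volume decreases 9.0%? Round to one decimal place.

-17.4%

Total contribution margin = 97,830 × €206.33 = €20,185,263.90.
Operating income = contribution − fixed costs = €20,185,263.90 − €9,773,800 = €10,411,463.90.
Degree of operating leverage = €20,185,263.90 / €10,411,463.90 = 1.9388.
Operating income changes by 1.9388 × -9.0% = -17.4%.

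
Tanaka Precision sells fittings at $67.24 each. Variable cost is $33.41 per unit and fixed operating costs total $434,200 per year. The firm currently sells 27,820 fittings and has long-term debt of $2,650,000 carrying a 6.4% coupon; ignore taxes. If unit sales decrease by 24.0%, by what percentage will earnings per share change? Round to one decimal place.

-67.0%

Contribution at this volume is 27,820 × $33.83 = $941,150.60.
EBIT = $941,150.60 − $434,200 = $506,950.60.
After interest of $169,600.00, pre-tax earnings = $337,350.60.
DCL = total CM / (EBIT − I) = $941,150.60 / $337,350.60 = 2.7898.
%ΔEPS = DCL × %ΔSales = 2.7898 × -24.0% = -67.0%.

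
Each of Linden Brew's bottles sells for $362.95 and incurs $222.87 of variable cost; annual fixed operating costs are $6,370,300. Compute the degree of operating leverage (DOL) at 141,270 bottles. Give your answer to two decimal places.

1.47

Contribution at this volume is 141,270 × $140.08 = $19,789,101.60.
EBIT = $19,789,101.60 − $6,370,300 = $13,418,801.60.
DOL = contribution ÷ EBIT = $19,789,101.60 ÷ $13,418,801.60 = 1.4747.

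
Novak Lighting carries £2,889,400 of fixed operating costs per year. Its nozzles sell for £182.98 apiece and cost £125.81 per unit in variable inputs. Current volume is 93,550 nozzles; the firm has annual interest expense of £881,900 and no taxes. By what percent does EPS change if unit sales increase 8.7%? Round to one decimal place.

At 93,550 units, contribution = 93,550 × £57.17 = £5,348,253.50.
EBIT = £5,348,253.50 − £2,889,400 = £2,458,853.50.
After interest of £881,900.00, pre-tax earnings = £1,576,953.50.
Degree of combined leverage = contribution ÷ (EBIT − I) = £5,348,253.50 ÷ £1,576,953.50 = 3.3915.
%ΔEPS = DCL × %ΔSales = 3.3915 × +8.7% = +29.5%.

+29.5%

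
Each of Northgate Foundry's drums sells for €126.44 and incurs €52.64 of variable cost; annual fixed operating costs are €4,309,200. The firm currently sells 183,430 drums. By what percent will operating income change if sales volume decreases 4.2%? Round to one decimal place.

-6.2%

At 183,430 units, contribution = 183,430 × €73.80 = €13,537,134.00.
Operating income = contribution − fixed costs = €13,537,134.00 − €4,309,200 = €9,227,934.00.
DOL = contribution ÷ EBIT = €13,537,134.00 ÷ €9,227,934.00 = 1.4670.
So EBIT moves 1.4670 × (-4.2%) = -6.2%.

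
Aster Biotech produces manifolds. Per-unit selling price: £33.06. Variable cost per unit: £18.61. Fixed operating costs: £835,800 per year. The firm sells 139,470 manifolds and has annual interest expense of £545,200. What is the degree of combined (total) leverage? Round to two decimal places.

3.18

Contribution at this volume is 139,470 × £14.45 = £2,015,341.50.
EBIT = £2,015,341.50 − £835,800 = £1,179,541.50. Interest = £545,200.00.
DOL = £2,015,341.50 ÷ £1,179,541.50 = 1.7086; DFL = £1,179,541.50 ÷ £634,341.50 = 1.8595.
DCL = DOL × DFL = 1.7086 × 1.8595 = 3.1771.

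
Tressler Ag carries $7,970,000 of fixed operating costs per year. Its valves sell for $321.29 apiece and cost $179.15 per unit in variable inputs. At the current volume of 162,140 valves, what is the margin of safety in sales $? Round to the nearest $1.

$34,078,755

Each unit contributes $321.29 − $179.15 = $142.14. Break-even units = $7,970,000 ÷ $142.14 = 56,071.48; break-even revenue = 56,071.48 × $321.29 = $18,015,205.43.
Current sales = 162,140 × $321.29 = $52,093,960.60.
Margin of safety = $52,093,960.60 − $18,015,205.43 = $34,078,755.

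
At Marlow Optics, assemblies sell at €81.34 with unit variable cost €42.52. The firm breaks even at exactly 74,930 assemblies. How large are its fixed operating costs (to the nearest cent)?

€2,908,782.60

Contribution margin per unit = €81.34 − €42.52 = €38.82.
Fixed costs = break-even units × CM = 74,930 × €38.82 = €2,908,782.60.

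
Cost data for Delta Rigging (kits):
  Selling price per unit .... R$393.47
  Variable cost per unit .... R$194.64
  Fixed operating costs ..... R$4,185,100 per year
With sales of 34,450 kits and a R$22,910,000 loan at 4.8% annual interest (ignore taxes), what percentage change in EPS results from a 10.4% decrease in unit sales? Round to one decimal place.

Total contribution margin = 34,450 × R$198.83 = R$6,849,693.50.
Operating income = contribution − fixed costs = R$6,849,693.50 − R$4,185,100 = R$2,664,593.50.
Interest = R$1,099,680.00, so EBIT − I = R$1,564,913.50.
Degree of combined leverage = contribution ÷ (EBIT − I) = R$6,849,693.50 ÷ R$1,564,913.50 = 4.3770.
%ΔEPS = DCL × %ΔSales = 4.3770 × -10.4% = -45.5%.

-45.5%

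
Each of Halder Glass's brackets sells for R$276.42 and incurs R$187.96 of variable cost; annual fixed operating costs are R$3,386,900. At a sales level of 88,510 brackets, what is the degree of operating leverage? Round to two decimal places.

1.76

Contribution at this volume is 88,510 × R$88.46 = R$7,829,594.60.
Subtracting fixed costs: EBIT = R$7,829,594.60 − R$3,386,900 = R$4,442,694.60.
DOL = contribution ÷ EBIT = R$7,829,594.60 ÷ R$4,442,694.60 = 1.7624.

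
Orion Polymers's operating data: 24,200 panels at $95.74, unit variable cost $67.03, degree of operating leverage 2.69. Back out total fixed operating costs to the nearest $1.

At 24,200 units, contribution = 24,200 × $28.71 = $694,782.00.
Since DOL = CM ÷ EBIT, EBIT = $694,782.00 ÷ 2.69 = $258,283.27.
Fixed costs = CM − EBIT = $694,782.00 − $258,283.27 = $436,499.

$436,499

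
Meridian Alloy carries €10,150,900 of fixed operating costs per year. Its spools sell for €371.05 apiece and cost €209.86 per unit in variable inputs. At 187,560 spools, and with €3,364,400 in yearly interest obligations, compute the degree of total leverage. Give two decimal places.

1.81

At 187,560 units, contribution = 187,560 × €161.19 = €30,232,796.40.
Operating income = contribution − fixed costs = €30,232,796.40 − €10,150,900 = €20,081,896.40. Interest = €3,364,400.00, so EBIT − I = €16,717,496.40.
DCL = contribution ÷ (EBIT − I) = €30,232,796.40 ÷ €16,717,496.40 = 1.8085.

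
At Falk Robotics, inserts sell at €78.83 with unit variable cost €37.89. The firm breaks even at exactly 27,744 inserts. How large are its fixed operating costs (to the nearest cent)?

Contribution margin per unit = €78.83 − €37.89 = €40.94.
Fixed costs = break-even units × CM = 27,744 × €40.94 = €1,135,839.36.

€1,135,839.36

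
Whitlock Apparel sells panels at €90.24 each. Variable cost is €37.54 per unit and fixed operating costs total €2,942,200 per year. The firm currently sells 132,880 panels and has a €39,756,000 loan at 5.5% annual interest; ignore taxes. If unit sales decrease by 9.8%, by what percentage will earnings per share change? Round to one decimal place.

-36.6%

At 132,880 units, contribution = 132,880 × €52.70 = €7,002,776.00.
EBIT = €7,002,776.00 − €2,942,200 = €4,060,576.00.
Interest = €2,186,580.00, so EBIT − I = €1,873,996.00.
Degree of combined leverage = contribution ÷ (EBIT − I) = €7,002,776.00 ÷ €1,873,996.00 = 3.7368.
EPS therefore changes by 3.7368 × (-9.8%) = -36.6%.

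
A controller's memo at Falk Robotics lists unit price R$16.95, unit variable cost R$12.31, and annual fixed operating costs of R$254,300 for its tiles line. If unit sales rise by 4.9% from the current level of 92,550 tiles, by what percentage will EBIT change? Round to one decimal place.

+12.0%

At 92,550 units, contribution = 92,550 × R$4.64 = R$429,432.00.
Subtracting fixed costs: EBIT = R$429,432.00 − R$254,300 = R$175,132.00.
DOL = contribution ÷ EBIT = R$429,432.00 ÷ R$175,132.00 = 2.4520.
So EBIT moves 2.4520 × (+4.9%) = +12.0%.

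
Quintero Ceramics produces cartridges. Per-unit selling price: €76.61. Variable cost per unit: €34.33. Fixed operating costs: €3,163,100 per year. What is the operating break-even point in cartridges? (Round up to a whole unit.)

74,814 cartridges

Unit CM = price − variable cost = €76.61 − €34.33 = €42.28.
Break-even Q = €3,163,100 / €42.28 = 74,813.15 → 74,814 cartridges.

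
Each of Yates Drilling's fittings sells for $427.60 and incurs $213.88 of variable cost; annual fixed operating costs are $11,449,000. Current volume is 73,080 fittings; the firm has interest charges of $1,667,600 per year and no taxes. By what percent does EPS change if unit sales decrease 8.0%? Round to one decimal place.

At 73,080 units, contribution = 73,080 × $213.72 = $15,618,657.60.
Operating income = contribution − fixed costs = $15,618,657.60 − $11,449,000 = $4,169,657.60.
Interest = $1,667,600.00, so EBIT − I = $2,502,057.60.
Degree of combined leverage = contribution ÷ (EBIT − I) = $15,618,657.60 ÷ $2,502,057.60 = 6.2423.
EPS therefore changes by 6.2423 × (-8.0%) = -49.9%.

-49.9%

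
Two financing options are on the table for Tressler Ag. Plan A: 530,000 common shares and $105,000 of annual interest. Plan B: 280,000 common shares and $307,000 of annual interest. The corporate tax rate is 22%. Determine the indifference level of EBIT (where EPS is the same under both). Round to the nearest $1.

$533,240

At indifference, (EBIT − 105,000)(1 − t)/530,000 = (EBIT − 307,000)(1 − t)/280,000.
The (1 − t) factor cancels: (EBIT − 105,000) × 280,000 = (EBIT − 307,000) × 530,000.
EBIT × (530,000 − 280,000) = 307,000 × 530,000 − 105,000 × 280,000 = 133,310,000,000, so EBIT = 133,310,000,000 ÷ 250,000 = 533,240.00.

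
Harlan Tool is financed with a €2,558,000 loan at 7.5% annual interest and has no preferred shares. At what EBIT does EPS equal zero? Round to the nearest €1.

€191,850

Annual interest = 7.5% × €2,558,000 = €191,850.00.
Without preferred stock the financial break-even is simply EBIT = interest = €191,850.00.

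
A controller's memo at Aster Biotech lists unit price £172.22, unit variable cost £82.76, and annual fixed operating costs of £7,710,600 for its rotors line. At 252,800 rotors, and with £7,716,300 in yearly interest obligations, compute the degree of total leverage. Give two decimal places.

3.15

Contribution at this volume is 252,800 × £89.46 = £22,615,488.00.
Subtracting fixed costs: EBIT = £22,615,488.00 − £7,710,600 = £14,904,888.00. Interest = £7,716,300.00, so EBIT − I = £7,188,588.00.
DCL = contribution ÷ (EBIT − I) = £22,615,488.00 ÷ £7,188,588.00 = 3.1460.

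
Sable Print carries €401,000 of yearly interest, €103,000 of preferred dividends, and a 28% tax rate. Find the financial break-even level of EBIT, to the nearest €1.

Preferred dividends are paid after tax, so their pre-tax equivalent is €103,000 ÷ (1 − 0.28) = €143,055.56.
Financial break-even EBIT = interest + D_p ÷ (1 − t) = €401,000 + €143,055.56 = €544,055.56.

€544,056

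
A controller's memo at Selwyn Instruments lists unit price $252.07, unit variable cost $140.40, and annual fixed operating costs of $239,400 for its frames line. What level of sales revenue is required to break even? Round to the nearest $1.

CM per unit = $252.07 − $140.40 = $111.67; CM ratio = $111.67 / $252.07 = 0.4430.
Break-even revenue = fixed costs × price ÷ CM = $239,400 × $252.07 ÷ $111.67 = $540,392.

$540,392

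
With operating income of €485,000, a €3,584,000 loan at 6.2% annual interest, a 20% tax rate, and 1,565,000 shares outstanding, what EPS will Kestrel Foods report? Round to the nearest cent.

€0.13

Pre-tax income = €485,000 − €222,208.00 = €262,792.00.
After tax at 20%: net income = €262,792.00 × 0.80 = €210,233.60.
Per share: €210,233.60 / 1,565,000 shares = €0.13.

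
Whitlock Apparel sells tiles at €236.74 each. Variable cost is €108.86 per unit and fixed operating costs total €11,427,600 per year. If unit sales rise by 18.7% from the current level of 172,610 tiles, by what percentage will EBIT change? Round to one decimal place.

+38.8%

Contribution at this volume is 172,610 × €127.88 = €22,073,366.80.
Operating income = contribution − fixed costs = €22,073,366.80 − €11,427,600 = €10,645,766.80.
So DOL = total CM / EBIT = €22,073,366.80 / €10,645,766.80 = 2.0734.
Operating income changes by 2.0734 × +18.7% = +38.8%.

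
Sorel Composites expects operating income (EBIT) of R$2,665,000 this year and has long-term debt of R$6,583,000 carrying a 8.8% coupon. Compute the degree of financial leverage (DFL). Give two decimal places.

Annual interest charges come to R$579,304.00.
DFL = EBIT ÷ (EBIT − I) = R$2,665,000 ÷ (R$2,665,000 − R$579,304.00) = R$2,665,000 ÷ R$2,085,696.00 = 1.2778.

1.28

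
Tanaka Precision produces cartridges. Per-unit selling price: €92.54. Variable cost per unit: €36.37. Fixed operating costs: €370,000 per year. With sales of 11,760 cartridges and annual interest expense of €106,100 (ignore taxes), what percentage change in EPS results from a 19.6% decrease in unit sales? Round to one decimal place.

-70.2%

Contribution at this volume is 11,760 × €56.17 = €660,559.20.
EBIT = €660,559.20 − €370,000 = €290,559.20.
After interest of €106,100.00, pre-tax earnings = €184,459.20.
Degree of combined leverage = contribution ÷ (EBIT − I) = €660,559.20 ÷ €184,459.20 = 3.5811.
EPS therefore changes by 3.5811 × (-19.6%) = -70.2%.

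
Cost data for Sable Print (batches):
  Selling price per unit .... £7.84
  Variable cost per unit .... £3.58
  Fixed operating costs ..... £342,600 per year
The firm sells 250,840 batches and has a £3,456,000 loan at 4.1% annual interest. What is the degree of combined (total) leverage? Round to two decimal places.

At 250,840 units, contribution = 250,840 × £4.26 = £1,068,578.40.
EBIT = £1,068,578.40 − £342,600 = £725,978.40. Interest = £141,696.00, so EBIT − I = £584,282.40.
Degree of total leverage = total CM / (EBIT − interest) = £1,068,578.40 / £584,282.40 = 1.8289.

1.83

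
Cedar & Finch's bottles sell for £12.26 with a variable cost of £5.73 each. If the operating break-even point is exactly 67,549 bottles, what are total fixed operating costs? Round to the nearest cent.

Contribution margin per unit = £12.26 − £5.73 = £6.53.
Since BE = FC / CM, FC = 67,549 × £6.53 = £441,094.97.

£441,094.97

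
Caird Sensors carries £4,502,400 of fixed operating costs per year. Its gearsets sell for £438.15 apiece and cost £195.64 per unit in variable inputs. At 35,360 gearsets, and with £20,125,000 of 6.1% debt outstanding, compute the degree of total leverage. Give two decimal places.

Total contribution margin = 35,360 × £242.51 = £8,575,153.60.
EBIT = £8,575,153.60 − £4,502,400 = £4,072,753.60. Interest = £1,227,625.00, so EBIT − I = £2,845,128.60.
Degree of total leverage = total CM / (EBIT − interest) = £8,575,153.60 / £2,845,128.60 = 3.0140.

3.01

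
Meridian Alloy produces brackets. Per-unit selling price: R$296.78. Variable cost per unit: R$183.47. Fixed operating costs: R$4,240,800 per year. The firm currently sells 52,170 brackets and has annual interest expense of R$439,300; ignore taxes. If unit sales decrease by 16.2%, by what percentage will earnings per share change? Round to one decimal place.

Total contribution margin = 52,170 × R$113.31 = R$5,911,382.70.
Operating income = contribution − fixed costs = R$5,911,382.70 − R$4,240,800 = R$1,670,582.70.
After interest of R$439,300.00, pre-tax earnings = R$1,231,282.70.
Degree of combined leverage = contribution ÷ (EBIT − I) = R$5,911,382.70 ÷ R$1,231,282.70 = 4.8010.
%ΔEPS = DCL × %ΔSales = 4.8010 × -16.2% = -77.8%.

-77.8%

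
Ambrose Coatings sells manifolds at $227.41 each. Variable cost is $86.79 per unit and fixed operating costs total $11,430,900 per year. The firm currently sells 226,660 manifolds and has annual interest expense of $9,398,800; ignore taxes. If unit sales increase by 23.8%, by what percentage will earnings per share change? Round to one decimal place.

Contribution at this volume is 226,660 × $140.62 = $31,872,929.20.
Operating income = contribution − fixed costs = $31,872,929.20 − $11,430,900 = $20,442,029.20.
Interest = $9,398,800.00, so EBIT − I = $11,043,229.20.
DCL = total CM / (EBIT − I) = $31,872,929.20 / $11,043,229.20 = 2.8862.
%ΔEPS = DCL × %ΔSales = 2.8862 × +23.8% = +68.7%.

+68.7%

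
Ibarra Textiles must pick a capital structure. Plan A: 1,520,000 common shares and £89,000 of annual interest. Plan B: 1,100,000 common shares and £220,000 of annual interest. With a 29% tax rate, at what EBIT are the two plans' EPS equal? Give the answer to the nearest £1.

£563,095

At indifference, (EBIT − 89,000)(1 − t)/1,520,000 = (EBIT − 220,000)(1 − t)/1,100,000.
The (1 − t) factor cancels: (EBIT − 89,000) × 1,100,000 = (EBIT − 220,000) × 1,520,000.
Solving, EBIT = (220,000·1,520,000 − 89,000·1,100,000) / (1,520,000 − 1,100,000) = 236,500,000,000 / 420,000 = 563,095.24.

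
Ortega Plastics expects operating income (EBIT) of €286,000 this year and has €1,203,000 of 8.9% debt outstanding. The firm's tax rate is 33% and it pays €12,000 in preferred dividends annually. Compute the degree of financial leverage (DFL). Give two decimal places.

Annual interest charges come to €107,067.00.
Pre-tax preferred-dividend burden = €12,000 ÷ (1 − 0.33) = €17,910.45.
DFL = EBIT ÷ [EBIT − I − D_p/(1−t)] = €286,000 ÷ [€286,000 − €107,067.00 − €17,910.45] = €286,000 ÷ €161,022.55 = 1.7761.

1.78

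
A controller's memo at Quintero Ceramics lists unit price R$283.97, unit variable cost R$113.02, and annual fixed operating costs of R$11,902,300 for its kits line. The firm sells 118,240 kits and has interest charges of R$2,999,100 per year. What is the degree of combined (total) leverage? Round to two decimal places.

At 118,240 units, contribution = 118,240 × R$170.95 = R$20,213,128.00.
Operating income = contribution − fixed costs = R$20,213,128.00 − R$11,902,300 = R$8,310,828.00. Interest = R$2,999,100.00, so EBIT − I = R$5,311,728.00.
Degree of total leverage = total CM / (EBIT − interest) = R$20,213,128.00 / R$5,311,728.00 = 3.8054.

3.81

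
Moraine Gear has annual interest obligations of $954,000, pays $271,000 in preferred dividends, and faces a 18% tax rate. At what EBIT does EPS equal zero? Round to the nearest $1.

$1,284,488

Grossing the preferred dividend up to pre-tax terms: $271,000 / (1 − 0.18) = $330,487.80.
EPS = 0 when EBIT covers interest plus the pre-tax preferred burden: $954,000 + $330,487.80 = $1,284,487.80.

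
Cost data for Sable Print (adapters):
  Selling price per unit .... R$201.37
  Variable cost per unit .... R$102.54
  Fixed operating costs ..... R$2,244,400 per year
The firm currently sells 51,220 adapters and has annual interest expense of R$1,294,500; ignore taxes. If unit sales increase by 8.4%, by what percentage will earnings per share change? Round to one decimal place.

Total contribution margin = 51,220 × R$98.83 = R$5,062,072.60.
EBIT = R$5,062,072.60 − R$2,244,400 = R$2,817,672.60.
Interest = R$1,294,500.00, so EBIT − I = R$1,523,172.60.
DCL = total CM / (EBIT − I) = R$5,062,072.60 / R$1,523,172.60 = 3.3234.
EPS therefore changes by 3.3234 × (+8.4%) = +27.9%.

+27.9%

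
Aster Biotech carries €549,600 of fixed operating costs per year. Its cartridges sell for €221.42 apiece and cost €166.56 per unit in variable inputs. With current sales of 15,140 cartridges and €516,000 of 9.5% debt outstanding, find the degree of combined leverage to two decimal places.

At 15,140 units, contribution = 15,140 × €54.86 = €830,580.40.
Operating income = contribution − fixed costs = €830,580.40 − €549,600 = €280,980.40. Interest = €49,020.00, so EBIT − I = €231,960.40.
Degree of total leverage = total CM / (EBIT − interest) = €830,580.40 / €231,960.40 = 3.5807.

3.58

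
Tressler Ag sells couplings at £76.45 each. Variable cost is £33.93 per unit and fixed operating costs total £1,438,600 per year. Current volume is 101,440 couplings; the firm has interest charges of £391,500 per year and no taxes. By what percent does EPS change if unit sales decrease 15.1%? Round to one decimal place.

Contribution at this volume is 101,440 × £42.52 = £4,313,228.80.
Subtracting fixed costs: EBIT = £4,313,228.80 − £1,438,600 = £2,874,628.80.
Interest = £391,500.00, so EBIT − I = £2,483,128.80.
DCL = total CM / (EBIT − I) = £4,313,228.80 / £2,483,128.80 = 1.7370.
EPS therefore changes by 1.7370 × (-15.1%) = -26.2%.

-26.2%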